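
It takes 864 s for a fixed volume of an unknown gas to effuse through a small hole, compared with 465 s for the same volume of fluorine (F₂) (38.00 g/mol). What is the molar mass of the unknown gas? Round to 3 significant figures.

131 g/mol

Graham's law gives t_X/t_F₂ = √(M_X/M_F₂).
864/465 = 1.858 = √(M_X/38.00)
M_X = 38.00 × 1.858² = 38.00 × 3.452 = 131 g/mol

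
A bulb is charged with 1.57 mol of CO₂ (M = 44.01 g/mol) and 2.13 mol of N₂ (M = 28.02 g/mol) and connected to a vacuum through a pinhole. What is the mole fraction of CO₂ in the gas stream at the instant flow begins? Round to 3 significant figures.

0.370

Rate_i ∝ x_i/√M_i (Graham's law weighted by mole fraction), so the effusate composition follows n_i/√M_i.
Mole fraction of CO₂ in the effusate = (n_CO₂/√M_CO₂) / (n_CO₂/√M_CO₂ + n_N₂/√M_N₂)
= (1.57/√44.01) / (1.57/√44.01 + 2.13/√28.02) = 0.2367/(0.2367 + 0.4024) = 0.370.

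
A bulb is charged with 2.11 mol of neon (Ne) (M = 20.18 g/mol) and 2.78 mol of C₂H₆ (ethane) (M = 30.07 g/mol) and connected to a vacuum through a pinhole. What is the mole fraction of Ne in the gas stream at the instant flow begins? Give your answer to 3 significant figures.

0.481

Rate_i ∝ x_i/√M_i (Graham's law weighted by mole fraction), so the effusate composition follows n_i/√M_i.
Mole fraction of Ne in the effusate = (n_Ne/√M_Ne) / (n_Ne/√M_Ne + n_C₂H₆/√M_C₂H₆)
= (2.11/√20.18) / (2.11/√20.18 + 2.78/√30.07) = 0.4697/(0.4697 + 0.5070) = 0.481.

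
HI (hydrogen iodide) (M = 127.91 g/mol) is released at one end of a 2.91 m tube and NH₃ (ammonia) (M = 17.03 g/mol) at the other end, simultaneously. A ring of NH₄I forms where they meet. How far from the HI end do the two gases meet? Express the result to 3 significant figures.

0.778 m

Graham's law gives d_HI/d_NH₃ = rate_HI/rate_NH₃ = √(M_NH₃/M_HI) = √(17.03/127.91) = 0.3649.
With d_HI + d_NH₃ = 2.91 m, d_NH₃ = 2.91/(1 + 0.3649) = 2.132 m.
d_HI = 2.91 − 2.132 = 0.778 m.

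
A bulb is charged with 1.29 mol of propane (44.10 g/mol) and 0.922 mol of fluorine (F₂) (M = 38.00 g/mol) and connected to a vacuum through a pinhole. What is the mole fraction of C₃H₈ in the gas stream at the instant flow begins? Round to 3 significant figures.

0.565

The effusion rate of species i is ∝ p_i/√M_i ∝ n_i/√M_i.
x_C₃H₈(eff) = (n_C₃H₈/√M_C₃H₈) / (n_C₃H₈/√M_C₃H₈ + n_F₂/√M_F₂)
= (1.29/√44.10) / (1.29/√44.10 + 0.922/√38.00) = 0.1943/(0.1943 + 0.1496) = 0.565.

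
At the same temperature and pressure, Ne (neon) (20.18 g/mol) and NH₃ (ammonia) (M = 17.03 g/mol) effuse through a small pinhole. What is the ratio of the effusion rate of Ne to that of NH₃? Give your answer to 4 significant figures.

Using Graham's law: rate_Ne/rate_NH₃ = √(M_NH₃/M_Ne) = √(17.03/20.18) = √0.8439 = 0.9186.

0.9186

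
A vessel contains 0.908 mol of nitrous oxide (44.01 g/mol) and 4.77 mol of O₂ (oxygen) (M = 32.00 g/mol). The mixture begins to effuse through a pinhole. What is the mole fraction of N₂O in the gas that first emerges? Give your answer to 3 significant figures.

0.140

Effusion rate of each component ∝ n_i/√M_i (partial pressure × 1/√M).
x_N₂O(eff) = (n_N₂O/√M_N₂O) / (n_N₂O/√M_N₂O + n_O₂/√M_O₂)
= (0.908/√44.01) / (0.908/√44.01 + 4.77/√32.00) = 0.1369/(0.1369 + 0.8432) = 0.140.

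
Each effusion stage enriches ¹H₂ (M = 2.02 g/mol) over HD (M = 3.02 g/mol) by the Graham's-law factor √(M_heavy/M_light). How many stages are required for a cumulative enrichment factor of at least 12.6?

13

With α = √(3.02/2.02) per stage, ln α = ½ ln(1.49505) = 0.2011.
Need α^N ≥ 12.6 ⇒ N ≥ ln(12.6) / ln α = 2.534 / 0.2011 = 12.60.
So at least 13 stages are needed.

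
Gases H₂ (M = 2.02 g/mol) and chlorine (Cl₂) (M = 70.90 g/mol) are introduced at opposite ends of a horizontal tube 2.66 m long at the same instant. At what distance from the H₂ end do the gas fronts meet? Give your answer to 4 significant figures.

In equal time, each gas travels a distance ∝ its rate ∝ 1/√M, so d_H₂/d_Cl₂ = √(M_Cl₂/M_H₂) = √(70.90/2.02) = 5.924.
With d_H₂ + d_Cl₂ = 2.66 m, d_Cl₂ = 2.66/(1 + 5.924) = 0.3841 m.
d_H₂ = 2.66 − 0.3841 = 2.276 m.

2.276 m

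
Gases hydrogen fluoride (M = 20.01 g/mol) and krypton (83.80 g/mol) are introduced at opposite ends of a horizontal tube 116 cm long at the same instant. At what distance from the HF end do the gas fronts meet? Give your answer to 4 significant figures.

77.92 cm

The fronts meet when d_HF + d_Kr = L with d_HF/d_Kr = √(M_Kr/M_HF) (Graham's law). Here √(M_Kr/M_HF) = √(83.80/20.01) = 2.046.
With d_HF + d_Kr = 116 cm, d_Kr = 116/(1 + 2.046) = 38.08 cm.
d_HF = 116 − 38.08 = 77.92 cm.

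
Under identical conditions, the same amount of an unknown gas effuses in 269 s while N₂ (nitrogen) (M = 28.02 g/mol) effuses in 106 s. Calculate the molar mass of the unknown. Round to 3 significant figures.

Graham's law gives t_X/t_N₂ = √(M_X/M_N₂).
269/106 = 2.538 = √(M_X/28.02)
M_X = 28.02 × 2.538² = 28.02 × 6.440 = 180 g/mol

180 g/mol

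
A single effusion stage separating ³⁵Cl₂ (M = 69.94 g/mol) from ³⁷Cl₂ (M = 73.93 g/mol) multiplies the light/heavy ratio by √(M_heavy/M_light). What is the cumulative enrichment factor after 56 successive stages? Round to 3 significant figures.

4.73

The single-stage factor is √(M_heavy/M_light), so 56 stages give [√(73.93/69.94)]^56 = (73.93/69.94)^(56/2).
= 1.05705^28 = 4.73.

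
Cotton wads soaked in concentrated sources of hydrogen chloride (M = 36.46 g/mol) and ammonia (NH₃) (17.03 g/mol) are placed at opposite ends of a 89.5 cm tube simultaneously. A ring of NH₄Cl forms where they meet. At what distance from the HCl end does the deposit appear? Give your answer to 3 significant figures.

36.3 cm

Distances travelled in equal time are proportional to diffusion rates, so d_HCl/d_NH₃ = √(M_NH₃/M_HCl) = √(17.03/36.46) = 0.6834.
With d_HCl + d_NH₃ = 89.5 cm, d_NH₃ = 89.5/(1 + 0.6834) = 53.17 cm.
d_HCl = 89.5 − 53.17 = 36.3 cm.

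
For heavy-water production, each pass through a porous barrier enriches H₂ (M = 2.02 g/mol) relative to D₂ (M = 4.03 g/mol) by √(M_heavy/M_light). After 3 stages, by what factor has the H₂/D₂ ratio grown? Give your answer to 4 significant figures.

The single-stage factor is √(M_heavy/M_light), so 3 stages give [√(4.03/2.02)]^3 = (4.03/2.02)^(3/2).
= 1.99505^(3/2) = 2.818.

2.818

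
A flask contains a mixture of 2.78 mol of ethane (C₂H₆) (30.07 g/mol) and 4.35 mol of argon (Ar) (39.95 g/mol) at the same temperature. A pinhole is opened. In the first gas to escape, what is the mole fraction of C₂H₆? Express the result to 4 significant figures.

0.4242

Rate_i ∝ x_i/√M_i (Graham's law weighted by mole fraction), so the effusate composition follows n_i/√M_i.
Mole fraction of C₂H₆ in the effusate = (n_C₂H₆/√M_C₂H₆) / (n_C₂H₆/√M_C₂H₆ + n_Ar/√M_Ar)
= (2.78/√30.07) / (2.78/√30.07 + 4.35/√39.95) = 0.5070/(0.5070 + 0.6882) = 0.4242.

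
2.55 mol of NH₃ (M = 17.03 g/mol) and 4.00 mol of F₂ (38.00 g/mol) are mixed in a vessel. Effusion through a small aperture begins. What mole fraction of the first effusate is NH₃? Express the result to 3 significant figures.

Rate_i ∝ x_i/√M_i (Graham's law weighted by mole fraction), so the effusate composition follows n_i/√M_i.
x_NH₃(eff) = (n_NH₃/√M_NH₃) / (n_NH₃/√M_NH₃ + n_F₂/√M_F₂)
= (2.55/√17.03) / (2.55/√17.03 + 4.00/√38.00) = 0.6179/(0.6179 + 0.6489) = 0.488.

0.488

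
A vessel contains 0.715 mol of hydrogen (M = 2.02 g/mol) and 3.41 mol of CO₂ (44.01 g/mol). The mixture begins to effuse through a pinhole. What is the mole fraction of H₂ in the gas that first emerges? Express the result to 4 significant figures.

Rate_i ∝ x_i/√M_i (Graham's law weighted by mole fraction), so the effusate composition follows n_i/√M_i.
Mole fraction of H₂ in the effusate = (n_H₂/√M_H₂) / (n_H₂/√M_H₂ + n_CO₂/√M_CO₂)
= (0.715/√2.02) / (0.715/√2.02 + 3.41/√44.01) = 0.5031/(0.5031 + 0.5140) = 0.4946.

0.4946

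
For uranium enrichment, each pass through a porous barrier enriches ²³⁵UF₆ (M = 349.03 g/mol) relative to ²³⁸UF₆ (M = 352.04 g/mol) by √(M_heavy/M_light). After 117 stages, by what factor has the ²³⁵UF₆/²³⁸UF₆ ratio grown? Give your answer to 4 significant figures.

Each stage multiplies the ratio by α = √(352.04/349.03), so after 117 stages the overall factor is α^117 = (352.04/349.03)^(117/2).
= 1.00862^(117/2) = 1.653.

1.653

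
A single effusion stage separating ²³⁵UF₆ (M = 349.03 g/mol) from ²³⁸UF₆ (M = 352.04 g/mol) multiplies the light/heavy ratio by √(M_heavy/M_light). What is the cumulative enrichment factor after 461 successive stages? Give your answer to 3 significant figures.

After 461 stages the ratio has grown by (√(352.04/349.03))^461 = (352.04/349.03)^(461/2).
= 1.00862^(461/2) = 7.24.

7.24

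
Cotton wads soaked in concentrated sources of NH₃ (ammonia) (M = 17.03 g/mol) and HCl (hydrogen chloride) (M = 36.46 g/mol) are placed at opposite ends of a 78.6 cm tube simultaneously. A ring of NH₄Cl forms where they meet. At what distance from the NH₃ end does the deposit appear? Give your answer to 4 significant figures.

46.69 cm

Graham's law gives d_NH₃/d_HCl = rate_NH₃/rate_HCl = √(M_HCl/M_NH₃) = √(36.46/17.03) = 1.463.
With d_NH₃ + d_HCl = 78.6 cm, d_HCl = 78.6/(1 + 1.463) = 31.91 cm.
d_NH₃ = 78.6 − 31.91 = 46.69 cm.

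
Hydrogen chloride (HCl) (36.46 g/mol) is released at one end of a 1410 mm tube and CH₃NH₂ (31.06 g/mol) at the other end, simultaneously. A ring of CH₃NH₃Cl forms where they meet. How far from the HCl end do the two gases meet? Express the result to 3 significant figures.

677 mm

In equal time, each gas travels a distance ∝ its rate ∝ 1/√M, so d_HCl/d_CH₃NH₂ = √(M_CH₃NH₂/M_HCl) = √(31.06/36.46) = 0.9230.
With d_HCl + d_CH₃NH₂ = 1410 mm, d_CH₃NH₂ = 1410/(1 + 0.9230) = 733.2 mm.
d_HCl = 1410 − 733.2 = 677 mm.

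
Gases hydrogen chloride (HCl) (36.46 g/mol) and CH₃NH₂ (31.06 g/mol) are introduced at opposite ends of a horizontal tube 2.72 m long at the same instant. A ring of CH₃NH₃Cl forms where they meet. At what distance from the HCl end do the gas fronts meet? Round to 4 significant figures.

Distances travelled in equal time are proportional to diffusion rates, so d_HCl/d_CH₃NH₂ = √(M_CH₃NH₂/M_HCl) = √(31.06/36.46) = 0.9230.
With d_HCl + d_CH₃NH₂ = 2.72 m, d_CH₃NH₂ = 2.72/(1 + 0.9230) = 1.414 m.
d_HCl = 2.72 − 1.414 = 1.306 m.

1.306 m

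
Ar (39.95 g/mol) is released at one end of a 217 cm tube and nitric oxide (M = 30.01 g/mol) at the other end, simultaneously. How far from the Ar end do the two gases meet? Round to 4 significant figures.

100.8 cm

Graham's law gives d_Ar/d_NO = rate_Ar/rate_NO = √(M_NO/M_Ar) = √(30.01/39.95) = 0.8667.
With d_Ar + d_NO = 217 cm, d_NO = 217/(1 + 0.8667) = 116.2 cm.
d_Ar = 217 − 116.2 = 100.8 cm.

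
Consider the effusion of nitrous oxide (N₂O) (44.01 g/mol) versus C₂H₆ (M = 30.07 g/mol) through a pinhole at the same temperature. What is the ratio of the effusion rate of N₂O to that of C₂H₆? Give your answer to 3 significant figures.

By Graham's law, rate_N₂O/rate_C₂H₆ = √(M_C₂H₆/M_N₂O) = √(30.07/44.01) = √0.6833 = 0.827.

0.827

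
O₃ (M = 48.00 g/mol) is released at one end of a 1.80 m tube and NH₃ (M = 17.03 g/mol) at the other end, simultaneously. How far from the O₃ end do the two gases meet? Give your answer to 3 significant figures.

In equal time, each gas travels a distance ∝ its rate ∝ 1/√M, so d_O₃/d_NH₃ = √(M_NH₃/M_O₃) = √(17.03/48.00) = 0.5956.
With d_O₃ + d_NH₃ = 1.80 m, d_NH₃ = 1.80/(1 + 0.5956) = 1.128 m.
d_O₃ = 1.80 − 1.128 = 0.672 m.

0.672 m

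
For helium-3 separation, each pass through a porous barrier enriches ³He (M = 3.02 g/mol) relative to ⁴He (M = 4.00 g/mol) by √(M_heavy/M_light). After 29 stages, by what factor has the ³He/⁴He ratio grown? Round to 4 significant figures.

58.85

Each stage multiplies the ratio by α = √(4.00/3.02), so after 29 stages the overall factor is α^29 = (4.00/3.02)^(29/2).
= 1.32450^(29/2) = 58.85.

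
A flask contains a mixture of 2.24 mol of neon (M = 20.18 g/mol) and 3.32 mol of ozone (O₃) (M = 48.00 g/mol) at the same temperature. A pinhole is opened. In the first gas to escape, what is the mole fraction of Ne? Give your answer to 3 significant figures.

0.510

Effusion rate of each component ∝ n_i/√M_i (partial pressure × 1/√M).
x_Ne(eff) = (n_Ne/√M_Ne) / (n_Ne/√M_Ne + n_O₃/√M_O₃)
= (2.24/√20.18) / (2.24/√20.18 + 3.32/√48.00) = 0.4986/(0.4986 + 0.4792) = 0.510.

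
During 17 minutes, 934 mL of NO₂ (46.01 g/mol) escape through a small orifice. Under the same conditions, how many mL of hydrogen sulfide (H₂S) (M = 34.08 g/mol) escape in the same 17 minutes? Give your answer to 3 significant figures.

1090 mL

Since effusion rate ∝ 1/√M, rate_H₂S/rate_NO₂ = √(M_NO₂/M_H₂S) = √(46.01/34.08) = √1.350 = 1.162.
So the volume for H₂S is 934 × 1.162 = 1090 mL.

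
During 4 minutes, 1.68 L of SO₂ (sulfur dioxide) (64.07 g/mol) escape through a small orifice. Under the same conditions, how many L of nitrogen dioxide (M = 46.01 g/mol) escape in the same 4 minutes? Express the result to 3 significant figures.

Using Graham's law: rate_NO₂/rate_SO₂ = √(M_SO₂/M_NO₂) = √(64.07/46.01) = √1.393 = 1.180.
So the volume for NO₂ is 1.68 × 1.180 = 1.98 L.

1.98 L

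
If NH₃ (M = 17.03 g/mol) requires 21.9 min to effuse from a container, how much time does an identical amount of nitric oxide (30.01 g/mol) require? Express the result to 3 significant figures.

29.1 min

Graham's law gives t_NO/t_NH₃ = √(M_NO/M_NH₃) = √(30.01/17.03) = √1.762 = 1.327.
So the time for NO is 21.9 × 1.327 = 29.1 min.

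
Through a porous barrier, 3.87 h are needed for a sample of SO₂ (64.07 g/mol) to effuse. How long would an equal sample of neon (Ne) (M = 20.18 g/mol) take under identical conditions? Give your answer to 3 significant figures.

2.17 h

Since effusion rate ∝ 1/√M, t_Ne/t_SO₂ = √(M_Ne/M_SO₂) = √(20.18/64.07) = √0.3150 = 0.5612.
So the time for Ne is 3.87 × 0.5612 = 2.17 h.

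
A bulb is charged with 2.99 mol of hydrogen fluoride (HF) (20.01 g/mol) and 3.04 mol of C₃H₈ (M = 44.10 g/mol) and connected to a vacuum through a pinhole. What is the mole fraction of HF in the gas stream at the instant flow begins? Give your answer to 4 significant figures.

The effusion rate of species i is ∝ p_i/√M_i ∝ n_i/√M_i.
Mole fraction of HF in the effusate = (n_HF/√M_HF) / (n_HF/√M_HF + n_C₃H₈/√M_C₃H₈)
= (2.99/√20.01) / (2.99/√20.01 + 3.04/√44.10) = 0.6684/(0.6684 + 0.4578) = 0.5935.

0.5935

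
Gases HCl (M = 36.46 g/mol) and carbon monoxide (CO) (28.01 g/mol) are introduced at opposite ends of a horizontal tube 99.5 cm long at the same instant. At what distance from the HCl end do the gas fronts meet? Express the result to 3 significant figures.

Distances travelled in equal time are proportional to diffusion rates, so d_HCl/d_CO = √(M_CO/M_HCl) = √(28.01/36.46) = 0.8765.
With d_HCl + d_CO = 99.5 cm, d_CO = 99.5/(1 + 0.8765) = 53.02 cm.
d_HCl = 99.5 − 53.02 = 46.5 cm.

46.5 cm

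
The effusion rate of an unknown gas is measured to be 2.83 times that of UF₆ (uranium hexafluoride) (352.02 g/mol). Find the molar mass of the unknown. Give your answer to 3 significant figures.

Using Graham's law: rate_X/rate_UF₆ = √(M_UF₆/M_X).
2.83 = √(352.02/M_X)
M_X = 352.02 / 2.83² = 352.02 / 8.009 = 44.0 g/mol

44.0 g/mol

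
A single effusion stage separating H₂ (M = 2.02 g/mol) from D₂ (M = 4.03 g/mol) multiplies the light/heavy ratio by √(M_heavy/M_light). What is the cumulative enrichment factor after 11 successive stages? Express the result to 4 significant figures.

Each stage multiplies the ratio by α = √(4.03/2.02), so after 11 stages the overall factor is α^11 = (4.03/2.02)^(11/2).
= 1.99505^(11/2) = 44.64.

44.64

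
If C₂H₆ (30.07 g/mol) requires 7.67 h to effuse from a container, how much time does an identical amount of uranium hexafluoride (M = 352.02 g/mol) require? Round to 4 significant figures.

Since effusion rate ∝ 1/√M, t_UF₆/t_C₂H₆ = √(M_UF₆/M_C₂H₆) = √(352.02/30.07) = √11.71 = 3.422.
So the time for UF₆ is 7.67 × 3.422 = 26.24 h.

26.24 h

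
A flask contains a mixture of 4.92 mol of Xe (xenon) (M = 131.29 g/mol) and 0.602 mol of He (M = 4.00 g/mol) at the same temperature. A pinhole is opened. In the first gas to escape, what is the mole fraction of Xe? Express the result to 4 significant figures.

The effusion rate of species i is ∝ p_i/√M_i ∝ n_i/√M_i.
x_Xe(eff) = (n_Xe/√M_Xe) / (n_Xe/√M_Xe + n_He/√M_He)
= (4.92/√131.29) / (4.92/√131.29 + 0.602/√4.00) = 0.4294/(0.4294 + 0.3010) = 0.5879.

0.5879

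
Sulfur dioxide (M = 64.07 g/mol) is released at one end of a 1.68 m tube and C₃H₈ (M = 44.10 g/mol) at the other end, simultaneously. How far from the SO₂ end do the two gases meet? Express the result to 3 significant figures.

The fronts meet when d_SO₂ + d_C₃H₈ = L with d_SO₂/d_C₃H₈ = √(M_C₃H₈/M_SO₂) (Graham's law). Here √(M_C₃H₈/M_SO₂) = √(44.10/64.07) = 0.8296.
With d_SO₂ + d_C₃H₈ = 1.68 m, d_C₃H₈ = 1.68/(1 + 0.8296) = 0.9182 m.
d_SO₂ = 1.68 − 0.9182 = 0.762 m.

0.762 m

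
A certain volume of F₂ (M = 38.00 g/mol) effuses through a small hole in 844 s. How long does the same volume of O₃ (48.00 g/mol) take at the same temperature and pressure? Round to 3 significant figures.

Since effusion rate ∝ 1/√M, t_O₃/t_F₂ = √(M_O₃/M_F₂) = √(48.00/38.00) = √1.263 = 1.124.
So the time for O₃ is 844 × 1.124 = 949 s.

949 s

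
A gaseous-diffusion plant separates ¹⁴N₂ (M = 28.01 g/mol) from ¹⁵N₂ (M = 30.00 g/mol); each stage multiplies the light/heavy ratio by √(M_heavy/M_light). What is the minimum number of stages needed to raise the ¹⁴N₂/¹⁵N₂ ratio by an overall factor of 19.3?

87

Per stage α = (30.00/28.01)^(1/2) = 1.07105^0.5, giving ln α = 0.03432.
Need α^N ≥ 19.3 ⇒ N ≥ ln(19.3) / ln α = 2.960 / 0.03432 = 86.26.
Rounding up, N = 87 stages.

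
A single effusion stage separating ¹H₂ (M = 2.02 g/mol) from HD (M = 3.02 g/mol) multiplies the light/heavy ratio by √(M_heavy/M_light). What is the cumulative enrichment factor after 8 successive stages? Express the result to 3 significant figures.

5.00

After 8 stages the ratio has grown by (√(3.02/2.02))^8 = (3.02/2.02)^(8/2).
= 1.49505^4 = 5.00.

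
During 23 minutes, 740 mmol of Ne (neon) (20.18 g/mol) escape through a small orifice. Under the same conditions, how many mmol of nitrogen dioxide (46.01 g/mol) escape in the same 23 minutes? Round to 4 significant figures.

490.1 mmol

Graham's law gives rate_NO₂/rate_Ne = √(M_Ne/M_NO₂) = √(20.18/46.01) = √0.4386 = 0.6623.
So the amount for NO₂ is 740 × 0.6623 = 490.1 mmol.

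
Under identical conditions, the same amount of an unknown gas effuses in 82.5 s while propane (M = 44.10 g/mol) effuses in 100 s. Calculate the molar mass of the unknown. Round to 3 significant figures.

By Graham's law, t_X/t_C₃H₈ = √(M_X/M_C₃H₈).
82.5/100 = 0.8250 = √(M_X/44.10)
M_X = 44.10 × 0.8250² = 44.10 × 0.6806 = 30.0 g/mol

30.0 g/mol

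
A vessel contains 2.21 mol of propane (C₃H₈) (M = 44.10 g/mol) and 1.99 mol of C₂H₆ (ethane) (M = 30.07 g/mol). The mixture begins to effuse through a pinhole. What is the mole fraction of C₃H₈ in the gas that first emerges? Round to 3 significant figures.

Rate_i ∝ x_i/√M_i (Graham's law weighted by mole fraction), so the effusate composition follows n_i/√M_i.
So x_C₃H₈ in the escaping gas = (n_C₃H₈/√M_C₃H₈) / Σ(n_i/√M_i)
= (2.21/√44.10) / (2.21/√44.10 + 1.99/√30.07) = 0.3328/(0.3328 + 0.3629) = 0.478.

0.478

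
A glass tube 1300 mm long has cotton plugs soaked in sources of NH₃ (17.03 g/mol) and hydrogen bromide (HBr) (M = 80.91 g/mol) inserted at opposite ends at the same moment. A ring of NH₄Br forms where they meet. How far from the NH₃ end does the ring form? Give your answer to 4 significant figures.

891.2 mm

In equal time, each gas travels a distance ∝ its rate ∝ 1/√M, so d_NH₃/d_HBr = √(M_HBr/M_NH₃) = √(80.91/17.03) = 2.180.
With d_NH₃ + d_HBr = 1300 mm, d_HBr = 1300/(1 + 2.180) = 408.8 mm.
d_NH₃ = 1300 − 408.8 = 891.2 mm.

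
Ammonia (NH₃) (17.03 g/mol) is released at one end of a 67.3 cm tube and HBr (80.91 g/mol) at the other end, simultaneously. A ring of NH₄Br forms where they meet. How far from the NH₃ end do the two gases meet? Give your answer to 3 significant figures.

46.1 cm

The fronts meet when d_NH₃ + d_HBr = L with d_NH₃/d_HBr = √(M_HBr/M_NH₃) (Graham's law). Here √(M_HBr/M_NH₃) = √(80.91/17.03) = 2.180.
With d_NH₃ + d_HBr = 67.3 cm, d_HBr = 67.3/(1 + 2.180) = 21.17 cm.
d_NH₃ = 67.3 − 21.17 = 46.1 cm.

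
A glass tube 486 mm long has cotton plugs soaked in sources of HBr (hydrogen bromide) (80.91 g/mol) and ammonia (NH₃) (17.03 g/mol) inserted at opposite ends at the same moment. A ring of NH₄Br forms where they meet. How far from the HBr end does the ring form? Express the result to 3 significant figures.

153 mm

In equal time, each gas travels a distance ∝ its rate ∝ 1/√M, so d_HBr/d_NH₃ = √(M_NH₃/M_HBr) = √(17.03/80.91) = 0.4588.
With d_HBr + d_NH₃ = 486 mm, d_NH₃ = 486/(1 + 0.4588) = 333.2 mm.
d_HBr = 486 − 333.2 = 153 mm.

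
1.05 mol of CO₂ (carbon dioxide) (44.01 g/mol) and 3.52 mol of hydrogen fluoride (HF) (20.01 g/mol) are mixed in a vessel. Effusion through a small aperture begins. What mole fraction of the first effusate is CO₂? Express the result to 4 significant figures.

0.1675

The effusion rate of species i is ∝ p_i/√M_i ∝ n_i/√M_i.
x_CO₂(eff) = (n_CO₂/√M_CO₂) / (n_CO₂/√M_CO₂ + n_HF/√M_HF)
= (1.05/√44.01) / (1.05/√44.01 + 3.52/√20.01) = 0.1583/(0.1583 + 0.7869) = 0.1675.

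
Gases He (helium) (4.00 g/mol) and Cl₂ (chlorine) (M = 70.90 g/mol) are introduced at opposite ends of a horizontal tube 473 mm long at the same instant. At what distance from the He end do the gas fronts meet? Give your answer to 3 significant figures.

Distances travelled in equal time are proportional to diffusion rates, so d_He/d_Cl₂ = √(M_Cl₂/M_He) = √(70.90/4.00) = 4.210.
With d_He + d_Cl₂ = 473 mm, d_Cl₂ = 473/(1 + 4.210) = 90.79 mm.
d_He = 473 − 90.79 = 382 mm.

382 mm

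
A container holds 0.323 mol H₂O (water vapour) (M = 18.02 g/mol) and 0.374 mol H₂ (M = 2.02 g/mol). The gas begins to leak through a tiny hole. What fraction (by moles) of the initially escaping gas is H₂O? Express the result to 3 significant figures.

0.224

Rate_i ∝ x_i/√M_i (Graham's law weighted by mole fraction), so the effusate composition follows n_i/√M_i.
x_H₂O(eff) = (n_H₂O/√M_H₂O) / (n_H₂O/√M_H₂O + n_H₂/√M_H₂)
= (0.323/√18.02) / (0.323/√18.02 + 0.374/√2.02) = 0.07609/(0.07609 + 0.2631) = 0.224.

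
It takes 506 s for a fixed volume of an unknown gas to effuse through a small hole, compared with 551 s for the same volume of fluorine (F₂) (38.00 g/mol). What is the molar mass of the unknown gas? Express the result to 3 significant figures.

Graham's law gives t_X/t_F₂ = √(M_X/M_F₂).
506/551 = 0.9183 = √(M_X/38.00)
M_X = 38.00 × 0.9183² = 38.00 × 0.8433 = 32.0 g/mol

32.0 g/mol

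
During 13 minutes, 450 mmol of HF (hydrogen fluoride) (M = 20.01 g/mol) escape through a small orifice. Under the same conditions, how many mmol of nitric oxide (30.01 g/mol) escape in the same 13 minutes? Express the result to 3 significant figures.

367 mmol

Since effusion rate ∝ 1/√M, rate_NO/rate_HF = √(M_HF/M_NO) = √(20.01/30.01) = √0.6668 = 0.8166.
So the amount for NO is 450 × 0.8166 = 367 mmol.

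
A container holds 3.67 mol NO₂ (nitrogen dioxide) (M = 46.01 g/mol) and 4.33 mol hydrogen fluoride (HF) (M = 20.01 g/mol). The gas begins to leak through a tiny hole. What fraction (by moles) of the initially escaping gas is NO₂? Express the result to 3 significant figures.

0.359

Each component's effusion rate ∝ (its partial pressure)·(1/√M) ∝ n_i/√M_i.
x_NO₂(eff) = (n_NO₂/√M_NO₂) / (n_NO₂/√M_NO₂ + n_HF/√M_HF)
= (3.67/√46.01) / (3.67/√46.01 + 4.33/√20.01) = 0.5411/(0.5411 + 0.9680) = 0.359.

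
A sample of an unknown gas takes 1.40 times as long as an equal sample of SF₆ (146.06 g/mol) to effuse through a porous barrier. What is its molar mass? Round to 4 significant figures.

286.3 g/mol

Since effusion rate ∝ 1/√M, t_X/t_SF₆ = √(M_X/M_SF₆).
1.40 = √(M_X/146.06)
M_X = 146.06 × 1.40² = 146.06 × 1.960 = 286.3 g/mol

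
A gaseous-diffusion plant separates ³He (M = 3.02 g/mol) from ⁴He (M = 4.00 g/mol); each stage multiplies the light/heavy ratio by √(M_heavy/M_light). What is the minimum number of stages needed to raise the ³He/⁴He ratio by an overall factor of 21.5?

22

With α = √(4.00/3.02) per stage, ln α = ½ ln(1.32450) = 0.1405.
Need α^N ≥ 21.5 ⇒ N ≥ ln(21.5) / ln α = 3.068 / 0.1405 = 21.83.
So at least 22 stages are needed.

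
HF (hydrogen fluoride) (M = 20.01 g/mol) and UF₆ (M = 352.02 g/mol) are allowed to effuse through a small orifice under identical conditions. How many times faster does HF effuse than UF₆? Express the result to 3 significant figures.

4.19

From Graham's law, rate_HF/rate_UF₆ = √(M_UF₆/M_HF) = √(352.02/20.01) = √17.59 = 4.19.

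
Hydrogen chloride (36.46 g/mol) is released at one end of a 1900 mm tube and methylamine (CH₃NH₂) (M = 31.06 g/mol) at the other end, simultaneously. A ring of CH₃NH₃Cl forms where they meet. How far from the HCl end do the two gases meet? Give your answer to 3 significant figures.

912 mm

Graham's law gives d_HCl/d_CH₃NH₂ = rate_HCl/rate_CH₃NH₂ = √(M_CH₃NH₂/M_HCl) = √(31.06/36.46) = 0.9230.
With d_HCl + d_CH₃NH₂ = 1900 mm, d_CH₃NH₂ = 1900/(1 + 0.9230) = 988.0 mm.
d_HCl = 1900 − 988.0 = 912 mm.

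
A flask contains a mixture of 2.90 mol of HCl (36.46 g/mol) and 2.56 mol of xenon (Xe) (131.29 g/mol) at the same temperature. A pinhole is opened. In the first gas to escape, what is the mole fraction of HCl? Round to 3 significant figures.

0.683

Effusion rate of each component ∝ n_i/√M_i (partial pressure × 1/√M).
x_HCl(eff) = (n_HCl/√M_HCl) / (n_HCl/√M_HCl + n_Xe/√M_Xe)
= (2.90/√36.46) / (2.90/√36.46 + 2.56/√131.29) = 0.4803/(0.4803 + 0.2234) = 0.683.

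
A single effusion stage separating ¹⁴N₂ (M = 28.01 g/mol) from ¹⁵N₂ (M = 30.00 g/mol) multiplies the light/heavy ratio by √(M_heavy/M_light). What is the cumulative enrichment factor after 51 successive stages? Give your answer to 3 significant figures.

After 51 stages the ratio has grown by (√(30.00/28.01))^51 = (30.00/28.01)^(51/2).
= 1.07105^(51/2) = 5.76.

5.76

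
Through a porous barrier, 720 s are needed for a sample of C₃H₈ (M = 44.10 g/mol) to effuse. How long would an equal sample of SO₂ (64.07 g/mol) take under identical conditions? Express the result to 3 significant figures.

868 s

By Graham's law, t_SO₂/t_C₃H₈ = √(M_SO₂/M_C₃H₈) = √(64.07/44.10) = √1.453 = 1.205.
So the time for SO₂ is 720 × 1.205 = 868 s.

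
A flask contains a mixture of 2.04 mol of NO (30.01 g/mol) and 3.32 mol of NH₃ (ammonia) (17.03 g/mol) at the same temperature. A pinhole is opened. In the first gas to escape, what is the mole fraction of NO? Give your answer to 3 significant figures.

0.316

The effusion rate of species i is ∝ p_i/√M_i ∝ n_i/√M_i.
So x_NO in the escaping gas = (n_NO/√M_NO) / Σ(n_i/√M_i)
= (2.04/√30.01) / (2.04/√30.01 + 3.32/√17.03) = 0.3724/(0.3724 + 0.8045) = 0.316.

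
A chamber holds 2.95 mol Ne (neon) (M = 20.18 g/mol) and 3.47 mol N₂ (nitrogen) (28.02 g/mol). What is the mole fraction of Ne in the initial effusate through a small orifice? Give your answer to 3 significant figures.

0.500

Rate_i ∝ x_i/√M_i (Graham's law weighted by mole fraction), so the effusate composition follows n_i/√M_i.
Mole fraction of Ne in the effusate = (n_Ne/√M_Ne) / (n_Ne/√M_Ne + n_N₂/√M_N₂)
= (2.95/√20.18) / (2.95/√20.18 + 3.47/√28.02) = 0.6567/(0.6567 + 0.6555) = 0.500.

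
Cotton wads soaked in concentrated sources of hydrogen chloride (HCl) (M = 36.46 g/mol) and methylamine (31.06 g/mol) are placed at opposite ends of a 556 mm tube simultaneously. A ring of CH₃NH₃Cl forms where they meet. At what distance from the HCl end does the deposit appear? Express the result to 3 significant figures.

In equal time, each gas travels a distance ∝ its rate ∝ 1/√M, so d_HCl/d_CH₃NH₂ = √(M_CH₃NH₂/M_HCl) = √(31.06/36.46) = 0.9230.
With d_HCl + d_CH₃NH₂ = 556 mm, d_CH₃NH₂ = 556/(1 + 0.9230) = 289.1 mm.
d_HCl = 556 − 289.1 = 267 mm.

267 mm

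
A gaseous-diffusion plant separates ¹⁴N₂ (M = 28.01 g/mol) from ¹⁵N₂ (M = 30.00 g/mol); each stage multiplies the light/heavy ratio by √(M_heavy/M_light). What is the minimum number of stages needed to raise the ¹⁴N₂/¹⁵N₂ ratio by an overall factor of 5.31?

49

With α = √(30.00/28.01) per stage, ln α = ½ ln(1.07105) = 0.03432.
Need α^N ≥ 5.31 ⇒ N ≥ ln(5.31) / ln α = 1.670 / 0.03432 = 48.65.
Minimum whole number of stages: N = 49.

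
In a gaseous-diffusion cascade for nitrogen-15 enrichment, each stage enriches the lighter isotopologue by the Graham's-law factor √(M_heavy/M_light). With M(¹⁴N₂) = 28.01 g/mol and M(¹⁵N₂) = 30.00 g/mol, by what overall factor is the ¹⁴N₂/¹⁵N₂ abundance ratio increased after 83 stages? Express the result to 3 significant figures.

17.3

The single-stage factor is √(M_heavy/M_light), so 83 stages give [√(30.00/28.01)]^83 = (30.00/28.01)^(83/2).
= 1.07105^(83/2) = 17.3.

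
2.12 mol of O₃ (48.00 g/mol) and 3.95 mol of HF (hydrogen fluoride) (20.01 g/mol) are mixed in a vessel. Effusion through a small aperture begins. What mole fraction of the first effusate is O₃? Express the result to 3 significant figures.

0.257

Rate_i ∝ x_i/√M_i (Graham's law weighted by mole fraction), so the effusate composition follows n_i/√M_i.
x_O₃(eff) = (n_O₃/√M_O₃) / (n_O₃/√M_O₃ + n_HF/√M_HF)
= (2.12/√48.00) / (2.12/√48.00 + 3.95/√20.01) = 0.3060/(0.3060 + 0.8830) = 0.257.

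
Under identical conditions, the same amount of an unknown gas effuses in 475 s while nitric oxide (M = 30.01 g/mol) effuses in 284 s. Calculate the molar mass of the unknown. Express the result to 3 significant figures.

From Graham's law, t_X/t_NO = √(M_X/M_NO).
475/284 = 1.673 = √(M_X/30.01)
M_X = 30.01 × 1.673² = 30.01 × 2.797 = 83.9 g/mol

83.9 g/mol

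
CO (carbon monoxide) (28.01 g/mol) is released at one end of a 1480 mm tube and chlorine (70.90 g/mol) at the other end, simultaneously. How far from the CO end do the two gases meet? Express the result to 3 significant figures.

909 mm

In equal time, each gas travels a distance ∝ its rate ∝ 1/√M, so d_CO/d_Cl₂ = √(M_Cl₂/M_CO) = √(70.90/28.01) = 1.591.
With d_CO + d_Cl₂ = 1480 mm, d_Cl₂ = 1480/(1 + 1.591) = 571.2 mm.
d_CO = 1480 − 571.2 = 909 mm.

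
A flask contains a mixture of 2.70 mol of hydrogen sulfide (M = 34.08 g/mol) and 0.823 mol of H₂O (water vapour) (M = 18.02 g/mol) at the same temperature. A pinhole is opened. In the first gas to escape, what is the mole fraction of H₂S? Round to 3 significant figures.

Each component's effusion rate ∝ (its partial pressure)·(1/√M) ∝ n_i/√M_i.
So x_H₂S in the escaping gas = (n_H₂S/√M_H₂S) / Σ(n_i/√M_i)
= (2.70/√34.08) / (2.70/√34.08 + 0.823/√18.02) = 0.4625/(0.4625 + 0.1939) = 0.705.

0.705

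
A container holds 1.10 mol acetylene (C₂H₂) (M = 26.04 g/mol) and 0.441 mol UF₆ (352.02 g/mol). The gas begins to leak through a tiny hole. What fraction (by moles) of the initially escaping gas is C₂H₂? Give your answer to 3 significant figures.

Effusion rate of each component ∝ n_i/√M_i (partial pressure × 1/√M).
Mole fraction of C₂H₂ in the effusate = (n_C₂H₂/√M_C₂H₂) / (n_C₂H₂/√M_C₂H₂ + n_UF₆/√M_UF₆)
= (1.10/√26.04) / (1.10/√26.04 + 0.441/√352.02) = 0.2156/(0.2156 + 0.02350) = 0.902.

0.902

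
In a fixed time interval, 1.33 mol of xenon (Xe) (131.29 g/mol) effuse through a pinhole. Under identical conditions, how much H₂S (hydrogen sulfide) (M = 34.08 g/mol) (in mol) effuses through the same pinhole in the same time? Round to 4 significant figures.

Graham's law gives rate_H₂S/rate_Xe = √(M_Xe/M_H₂S) = √(131.29/34.08) = √3.852 = 1.963.
So the amount for H₂S is 1.33 × 1.963 = 2.610 mol.

2.610 mol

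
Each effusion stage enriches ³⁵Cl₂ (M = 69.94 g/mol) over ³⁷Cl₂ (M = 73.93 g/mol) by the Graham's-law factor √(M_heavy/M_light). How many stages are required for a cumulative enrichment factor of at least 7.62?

74

Single-stage factor α = √(73.93/69.94), so ln α = ½ ln(1.05705) = 0.02774.
Need α^N ≥ 7.62 ⇒ N ≥ ln(7.62) / ln α = 2.031 / 0.02774 = 73.21.
Minimum whole number of stages: N = 74.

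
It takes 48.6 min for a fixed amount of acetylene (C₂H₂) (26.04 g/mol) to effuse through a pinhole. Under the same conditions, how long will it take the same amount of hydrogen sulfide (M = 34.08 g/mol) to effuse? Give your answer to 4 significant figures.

Using Graham's law: t_H₂S/t_C₂H₂ = √(M_H₂S/M_C₂H₂) = √(34.08/26.04) = √1.309 = 1.144.
So the time for H₂S is 48.6 × 1.144 = 55.60 min.

55.60 min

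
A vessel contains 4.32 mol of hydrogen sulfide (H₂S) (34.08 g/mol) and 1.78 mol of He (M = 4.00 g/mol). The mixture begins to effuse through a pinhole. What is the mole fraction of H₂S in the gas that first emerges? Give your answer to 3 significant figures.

Effusion rate of each component ∝ n_i/√M_i (partial pressure × 1/√M).
x_H₂S(eff) = (n_H₂S/√M_H₂S) / (n_H₂S/√M_H₂S + n_He/√M_He)
= (4.32/√34.08) / (4.32/√34.08 + 1.78/√4.00) = 0.7400/(0.7400 + 0.8900) = 0.454.

0.454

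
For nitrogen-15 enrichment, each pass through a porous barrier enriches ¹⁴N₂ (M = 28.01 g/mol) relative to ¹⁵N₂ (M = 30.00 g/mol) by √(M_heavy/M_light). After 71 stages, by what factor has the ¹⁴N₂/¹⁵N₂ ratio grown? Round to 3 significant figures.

Each stage multiplies the ratio by α = √(30.00/28.01), so after 71 stages the overall factor is α^71 = (30.00/28.01)^(71/2).
= 1.07105^(71/2) = 11.4.

11.4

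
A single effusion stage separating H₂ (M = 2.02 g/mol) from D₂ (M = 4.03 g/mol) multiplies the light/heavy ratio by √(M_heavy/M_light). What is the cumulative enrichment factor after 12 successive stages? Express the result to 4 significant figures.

63.06

The single-stage factor is √(M_heavy/M_light), so 12 stages give [√(4.03/2.02)]^12 = (4.03/2.02)^(12/2).
= 1.99505^6 = 63.06.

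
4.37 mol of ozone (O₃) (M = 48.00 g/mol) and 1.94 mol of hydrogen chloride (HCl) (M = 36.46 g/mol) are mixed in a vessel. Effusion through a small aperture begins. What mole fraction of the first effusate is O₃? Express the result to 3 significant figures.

Effusion rate of each component ∝ n_i/√M_i (partial pressure × 1/√M).
x_O₃(eff) = (n_O₃/√M_O₃) / (n_O₃/√M_O₃ + n_HCl/√M_HCl)
= (4.37/√48.00) / (4.37/√48.00 + 1.94/√36.46) = 0.6308/(0.6308 + 0.3213) = 0.663.

0.663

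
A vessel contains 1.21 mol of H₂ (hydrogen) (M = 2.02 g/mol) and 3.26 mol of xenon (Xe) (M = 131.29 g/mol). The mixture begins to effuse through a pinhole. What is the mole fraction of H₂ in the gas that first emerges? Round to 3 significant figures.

The effusion rate of species i is ∝ p_i/√M_i ∝ n_i/√M_i.
So x_H₂ in the escaping gas = (n_H₂/√M_H₂) / Σ(n_i/√M_i)
= (1.21/√2.02) / (1.21/√2.02 + 3.26/√131.29) = 0.8514/(0.8514 + 0.2845) = 0.750.

0.750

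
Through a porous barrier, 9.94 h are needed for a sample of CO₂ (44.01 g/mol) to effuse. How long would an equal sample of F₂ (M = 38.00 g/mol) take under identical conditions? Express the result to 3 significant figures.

9.24 h

Since effusion rate ∝ 1/√M, t_F₂/t_CO₂ = √(M_F₂/M_CO₂) = √(38.00/44.01) = √0.8634 = 0.9292.
So the time for F₂ is 9.94 × 0.9292 = 9.24 h.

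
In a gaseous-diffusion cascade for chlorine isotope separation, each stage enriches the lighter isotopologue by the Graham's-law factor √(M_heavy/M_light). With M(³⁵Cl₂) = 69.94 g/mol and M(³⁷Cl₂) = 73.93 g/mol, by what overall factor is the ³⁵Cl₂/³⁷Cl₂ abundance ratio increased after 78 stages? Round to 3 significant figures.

8.70

After 78 stages the ratio has grown by (√(73.93/69.94))^78 = (73.93/69.94)^(78/2).
= 1.05705^39 = 8.70.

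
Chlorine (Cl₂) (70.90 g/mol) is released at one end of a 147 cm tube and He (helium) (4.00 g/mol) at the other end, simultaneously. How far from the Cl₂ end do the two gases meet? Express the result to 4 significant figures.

28.21 cm

Graham's law gives d_Cl₂/d_He = rate_Cl₂/rate_He = √(M_He/M_Cl₂) = √(4.00/70.90) = 0.2375.
With d_Cl₂ + d_He = 147 cm, d_He = 147/(1 + 0.2375) = 118.8 cm.
d_Cl₂ = 147 − 118.8 = 28.21 cm.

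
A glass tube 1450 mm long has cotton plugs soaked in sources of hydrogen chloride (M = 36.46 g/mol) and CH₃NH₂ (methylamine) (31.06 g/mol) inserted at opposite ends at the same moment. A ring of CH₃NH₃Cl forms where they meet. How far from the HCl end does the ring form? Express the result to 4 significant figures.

In equal time, each gas travels a distance ∝ its rate ∝ 1/√M, so d_HCl/d_CH₃NH₂ = √(M_CH₃NH₂/M_HCl) = √(31.06/36.46) = 0.9230.
With d_HCl + d_CH₃NH₂ = 1450 mm, d_CH₃NH₂ = 1450/(1 + 0.9230) = 754.0 mm.
d_HCl = 1450 − 754.0 = 696.0 mm.

696.0 mm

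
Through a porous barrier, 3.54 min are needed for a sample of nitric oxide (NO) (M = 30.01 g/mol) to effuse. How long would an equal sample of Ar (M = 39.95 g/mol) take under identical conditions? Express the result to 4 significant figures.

Graham's law gives t_Ar/t_NO = √(M_Ar/M_NO) = √(39.95/30.01) = √1.331 = 1.154.
So the time for Ar is 3.54 × 1.154 = 4.084 min.

4.084 min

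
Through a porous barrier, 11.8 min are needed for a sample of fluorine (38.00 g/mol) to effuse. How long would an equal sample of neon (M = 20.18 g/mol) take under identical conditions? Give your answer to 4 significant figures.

Graham's law gives t_Ne/t_F₂ = √(M_Ne/M_F₂) = √(20.18/38.00) = √0.5311 = 0.7287.
So the time for Ne is 11.8 × 0.7287 = 8.599 min.

8.599 min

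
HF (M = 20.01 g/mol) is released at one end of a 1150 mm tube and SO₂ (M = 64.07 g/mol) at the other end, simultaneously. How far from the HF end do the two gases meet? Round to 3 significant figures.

In equal time, each gas travels a distance ∝ its rate ∝ 1/√M, so d_HF/d_SO₂ = √(M_SO₂/M_HF) = √(64.07/20.01) = 1.789.
With d_HF + d_SO₂ = 1150 mm, d_SO₂ = 1150/(1 + 1.789) = 412.3 mm.
d_HF = 1150 − 412.3 = 738 mm.

738 mm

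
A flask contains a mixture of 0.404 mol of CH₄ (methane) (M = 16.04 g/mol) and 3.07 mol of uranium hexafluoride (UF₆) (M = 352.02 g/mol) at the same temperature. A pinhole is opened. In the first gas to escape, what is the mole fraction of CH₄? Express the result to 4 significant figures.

Rate_i ∝ x_i/√M_i (Graham's law weighted by mole fraction), so the effusate composition follows n_i/√M_i.
x_CH₄(eff) = (n_CH₄/√M_CH₄) / (n_CH₄/√M_CH₄ + n_UF₆/√M_UF₆)
= (0.404/√16.04) / (0.404/√16.04 + 3.07/√352.02) = 0.1009/(0.1009 + 0.1636) = 0.3814.

0.3814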